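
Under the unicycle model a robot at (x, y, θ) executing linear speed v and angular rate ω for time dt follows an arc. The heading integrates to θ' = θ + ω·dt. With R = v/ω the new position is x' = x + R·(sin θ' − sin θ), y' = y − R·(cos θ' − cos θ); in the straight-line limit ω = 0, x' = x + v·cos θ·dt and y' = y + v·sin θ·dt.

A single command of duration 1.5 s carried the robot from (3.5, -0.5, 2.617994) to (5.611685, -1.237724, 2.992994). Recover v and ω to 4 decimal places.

v = -1.5000, ω = 0.2500

Δθ = 2.992994 − 2.617994 = 0.375000
ω = Δθ/dt = 0.375000/1.5 = 0.2500
R = Δx/(sin θ' − sin θ) = -6.0000
v = R·ω = -6.0000·0.2500 = -1.5000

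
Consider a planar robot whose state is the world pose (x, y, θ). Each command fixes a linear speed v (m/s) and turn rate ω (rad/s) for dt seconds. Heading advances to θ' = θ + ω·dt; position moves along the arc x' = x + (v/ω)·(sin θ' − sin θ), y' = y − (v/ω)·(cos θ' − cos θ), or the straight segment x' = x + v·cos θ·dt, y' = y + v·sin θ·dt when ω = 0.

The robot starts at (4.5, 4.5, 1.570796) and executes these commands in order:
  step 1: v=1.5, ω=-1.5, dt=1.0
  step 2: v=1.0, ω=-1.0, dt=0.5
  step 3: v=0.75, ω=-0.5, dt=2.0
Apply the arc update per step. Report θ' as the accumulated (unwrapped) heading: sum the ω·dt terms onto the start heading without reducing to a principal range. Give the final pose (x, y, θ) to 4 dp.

step 1: θ'=0.0708 (R=-1.0000) → pose (5.4293, 5.4975, 0.0708)
step 2: θ'=-0.4292 (R=-1.0000) → pose (5.9161, 5.4093, -0.4292)
step 3: θ'=-1.4292 (R=-1.5000) → pose (6.7769, 4.2570, -1.4292)

(6.7769, 4.2570, -1.4292)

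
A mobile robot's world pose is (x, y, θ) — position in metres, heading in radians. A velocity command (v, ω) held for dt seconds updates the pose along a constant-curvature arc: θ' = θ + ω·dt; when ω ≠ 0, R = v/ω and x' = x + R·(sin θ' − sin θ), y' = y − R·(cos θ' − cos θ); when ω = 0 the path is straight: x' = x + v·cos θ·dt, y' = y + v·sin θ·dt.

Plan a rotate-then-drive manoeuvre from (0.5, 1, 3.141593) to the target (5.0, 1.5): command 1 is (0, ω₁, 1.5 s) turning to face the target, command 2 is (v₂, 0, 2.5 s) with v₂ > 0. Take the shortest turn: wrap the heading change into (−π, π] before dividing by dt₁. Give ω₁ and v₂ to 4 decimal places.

heading to target = atan2(1.5−1, 5−0.5) = 0.1107
Δθ = wrap(0.1107 − 3.1416) = -3.0309; ω₁ = Δθ/dt₁ = -2.0206
distance = √((5−0.5)² + (1.5−1)²) = 4.5277; v₂ = distance/dt₂ = 1.8111

ω₁ = -2.0206, v₂ = 1.8111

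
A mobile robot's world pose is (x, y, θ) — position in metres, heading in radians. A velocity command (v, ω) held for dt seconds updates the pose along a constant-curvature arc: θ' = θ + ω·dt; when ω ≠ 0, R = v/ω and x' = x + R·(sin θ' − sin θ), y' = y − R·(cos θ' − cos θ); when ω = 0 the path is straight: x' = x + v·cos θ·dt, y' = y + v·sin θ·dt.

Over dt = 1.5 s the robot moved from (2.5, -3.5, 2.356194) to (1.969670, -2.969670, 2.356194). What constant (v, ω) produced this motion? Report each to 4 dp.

Δθ = 2.356194 − 2.356194 = 0.000000
ω = Δθ/dt = 0.000000/1.5 = 0.0000
ω = 0 → v = (Δx·cos θ + Δy·sin θ)/dt = 0.5000

v = 0.5000, ω = 0.0000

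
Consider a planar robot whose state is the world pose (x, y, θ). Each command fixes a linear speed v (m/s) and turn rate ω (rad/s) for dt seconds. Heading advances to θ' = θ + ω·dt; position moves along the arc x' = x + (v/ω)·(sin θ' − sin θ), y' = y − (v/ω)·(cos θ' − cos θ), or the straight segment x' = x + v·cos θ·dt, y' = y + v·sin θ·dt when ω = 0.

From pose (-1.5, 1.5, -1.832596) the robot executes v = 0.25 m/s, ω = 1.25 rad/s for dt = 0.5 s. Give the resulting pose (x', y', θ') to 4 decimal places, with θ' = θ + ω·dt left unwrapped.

(-1.4938, 1.3772, -1.2076)

θ' = -1.8326 + 1.25·0.5 = -1.2076
R = v/ω = 0.25/1.25 = 0.2000
x' = -1.5 + 0.2000·(sin -1.2076 − sin -1.8326) = -1.4938
y' = 1.5 − 0.2000·(cos -1.2076 − cos -1.8326) = 1.3772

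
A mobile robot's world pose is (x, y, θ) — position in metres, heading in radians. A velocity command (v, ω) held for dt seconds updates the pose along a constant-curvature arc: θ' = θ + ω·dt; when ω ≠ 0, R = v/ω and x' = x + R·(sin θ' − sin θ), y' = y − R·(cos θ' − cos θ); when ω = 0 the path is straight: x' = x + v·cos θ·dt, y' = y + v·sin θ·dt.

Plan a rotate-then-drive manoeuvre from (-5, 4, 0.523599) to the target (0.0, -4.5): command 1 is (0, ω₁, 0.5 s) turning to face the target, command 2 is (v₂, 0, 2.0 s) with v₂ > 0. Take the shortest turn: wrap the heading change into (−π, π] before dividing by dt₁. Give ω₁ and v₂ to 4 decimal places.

ω₁ = -3.1253, v₂ = 4.9308

heading to target = atan2(-4.5−4, 0−-5) = -1.0391
Δθ = wrap(-1.0391 − 0.5236) = -1.5627; ω₁ = Δθ/dt₁ = -3.1253
distance = √((0−-5)² + (-4.5−4)²) = 9.8615; v₂ = distance/dt₂ = 4.9308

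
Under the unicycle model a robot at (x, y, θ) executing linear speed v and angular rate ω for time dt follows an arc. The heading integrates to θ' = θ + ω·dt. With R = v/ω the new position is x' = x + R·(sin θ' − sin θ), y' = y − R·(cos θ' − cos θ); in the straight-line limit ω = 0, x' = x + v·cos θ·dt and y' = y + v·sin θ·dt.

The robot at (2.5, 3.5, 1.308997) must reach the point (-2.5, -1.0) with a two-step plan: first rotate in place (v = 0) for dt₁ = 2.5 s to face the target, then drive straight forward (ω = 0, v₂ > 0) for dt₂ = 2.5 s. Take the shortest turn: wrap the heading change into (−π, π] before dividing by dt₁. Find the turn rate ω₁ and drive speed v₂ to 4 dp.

ω₁ = 1.0262, v₂ = 2.6907

heading to target = atan2(-1−3.5, -2.5−2.5) = -2.4088
Δθ = wrap(-2.4088 − 1.3090) = 2.5654; ω₁ = Δθ/dt₁ = 1.0262
distance = √((-2.5−2.5)² + (-1−3.5)²) = 6.7268; v₂ = distance/dt₂ = 2.6907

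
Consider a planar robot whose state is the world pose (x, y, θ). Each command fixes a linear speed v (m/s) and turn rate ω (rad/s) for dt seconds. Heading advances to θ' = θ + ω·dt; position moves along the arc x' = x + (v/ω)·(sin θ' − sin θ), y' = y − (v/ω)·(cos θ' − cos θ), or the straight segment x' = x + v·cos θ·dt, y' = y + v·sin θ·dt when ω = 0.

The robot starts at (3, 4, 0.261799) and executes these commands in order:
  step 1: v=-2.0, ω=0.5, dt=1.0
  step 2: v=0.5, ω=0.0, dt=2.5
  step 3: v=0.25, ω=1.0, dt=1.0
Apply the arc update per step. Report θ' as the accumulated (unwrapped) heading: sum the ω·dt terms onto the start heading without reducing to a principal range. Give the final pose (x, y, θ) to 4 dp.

(2.2518, 4.1218, 1.7618)

step 1: θ'=0.7618 (R=-4.0000) → pose (1.2744, 3.0307, 0.7618)
step 2: θ'=0.7618 (straight) → pose (2.1789, 3.8935, 0.7618)
step 3: θ'=1.7618 (R=0.2500) → pose (2.2518, 4.1218, 1.7618)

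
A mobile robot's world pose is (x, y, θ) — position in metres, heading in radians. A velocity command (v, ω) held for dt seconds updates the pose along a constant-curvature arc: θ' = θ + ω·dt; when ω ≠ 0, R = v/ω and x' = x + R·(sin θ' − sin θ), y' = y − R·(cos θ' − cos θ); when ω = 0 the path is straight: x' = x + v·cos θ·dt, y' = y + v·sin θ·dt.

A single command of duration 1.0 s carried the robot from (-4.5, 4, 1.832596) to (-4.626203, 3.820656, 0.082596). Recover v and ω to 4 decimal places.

Δθ = 0.082596 − 1.832596 = -1.750000
ω = Δθ/dt = -1.750000/1.0 = -1.7500
R = −Δy/(cos θ' − cos θ) = 0.1429
v = R·ω = 0.1429·-1.7500 = -0.2500

v = -0.2500, ω = -1.7500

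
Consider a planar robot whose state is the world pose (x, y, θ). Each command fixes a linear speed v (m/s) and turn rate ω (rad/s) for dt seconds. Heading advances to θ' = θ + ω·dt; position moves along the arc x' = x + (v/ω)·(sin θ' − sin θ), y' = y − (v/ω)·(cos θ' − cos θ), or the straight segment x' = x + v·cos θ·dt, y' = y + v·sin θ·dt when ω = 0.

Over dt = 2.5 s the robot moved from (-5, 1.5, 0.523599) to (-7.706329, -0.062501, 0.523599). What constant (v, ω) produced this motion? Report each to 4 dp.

v = -1.2500, ω = 0.0000

Δθ = 0.523599 − 0.523599 = 0.000000
ω = Δθ/dt = 0.000000/2.5 = 0.0000
ω = 0 → v = (Δx·cos θ + Δy·sin θ)/dt = -1.2500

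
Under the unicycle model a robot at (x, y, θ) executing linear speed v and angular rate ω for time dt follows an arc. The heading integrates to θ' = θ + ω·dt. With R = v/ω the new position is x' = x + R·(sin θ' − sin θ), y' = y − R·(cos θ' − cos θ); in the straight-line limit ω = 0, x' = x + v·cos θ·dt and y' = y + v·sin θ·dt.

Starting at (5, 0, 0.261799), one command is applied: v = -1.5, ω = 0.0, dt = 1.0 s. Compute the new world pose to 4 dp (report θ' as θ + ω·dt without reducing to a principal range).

(3.5511, -0.3882, 0.2618)

θ' = 0.2618 + 0.0·1.0 = 0.2618
ω = 0 → straight: x' = 5 + -1.5·cos(0.2618)·1.0 = 3.5511
y' = 0 + -1.5·sin(0.2618)·1.0 = -0.3882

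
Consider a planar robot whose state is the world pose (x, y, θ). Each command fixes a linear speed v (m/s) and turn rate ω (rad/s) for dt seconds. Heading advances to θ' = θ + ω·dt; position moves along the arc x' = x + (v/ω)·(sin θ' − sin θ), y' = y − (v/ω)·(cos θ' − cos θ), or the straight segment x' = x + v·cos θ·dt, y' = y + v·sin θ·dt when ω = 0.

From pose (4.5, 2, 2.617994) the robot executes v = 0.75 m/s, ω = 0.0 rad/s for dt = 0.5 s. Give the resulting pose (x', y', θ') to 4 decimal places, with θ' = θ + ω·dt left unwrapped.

θ' = 2.6180 + 0.0·0.5 = 2.6180
ω = 0 → straight: x' = 4.5 + 0.75·cos(2.6180)·0.5 = 4.1752
y' = 2 + 0.75·sin(2.6180)·0.5 = 2.1875

(4.1752, 2.1875, 2.6180)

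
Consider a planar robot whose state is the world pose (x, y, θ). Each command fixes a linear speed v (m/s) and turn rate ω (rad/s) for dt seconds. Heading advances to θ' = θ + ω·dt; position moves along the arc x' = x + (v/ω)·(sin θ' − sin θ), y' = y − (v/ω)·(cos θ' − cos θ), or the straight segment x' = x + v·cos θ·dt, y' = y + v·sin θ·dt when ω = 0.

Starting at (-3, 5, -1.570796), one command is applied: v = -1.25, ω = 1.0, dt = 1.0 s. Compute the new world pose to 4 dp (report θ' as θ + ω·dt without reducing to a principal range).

θ' = -1.5708 + 1.0·1.0 = -0.5708
R = v/ω = -1.25/1.0 = -1.2500
x' = -3 + -1.2500·(sin -0.5708 − sin -1.5708) = -3.5746
y' = 5 − -1.2500·(cos -0.5708 − cos -1.5708) = 6.0518

(-3.5746, 6.0518, -0.5708)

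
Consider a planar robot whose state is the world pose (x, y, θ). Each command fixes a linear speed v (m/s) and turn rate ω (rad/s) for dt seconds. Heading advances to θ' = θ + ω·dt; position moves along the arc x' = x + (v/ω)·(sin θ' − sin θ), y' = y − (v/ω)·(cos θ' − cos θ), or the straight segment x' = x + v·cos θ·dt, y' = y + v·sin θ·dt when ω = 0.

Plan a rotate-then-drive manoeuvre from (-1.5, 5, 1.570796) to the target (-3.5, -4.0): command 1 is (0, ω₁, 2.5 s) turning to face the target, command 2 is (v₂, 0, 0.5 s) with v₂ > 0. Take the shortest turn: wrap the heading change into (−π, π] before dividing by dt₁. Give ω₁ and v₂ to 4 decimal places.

ω₁ = 1.1692, v₂ = 18.4391

heading to target = atan2(-4−5, -3.5−-1.5) = -1.7895
Δθ = wrap(-1.7895 − 1.5708) = 2.9229; ω₁ = Δθ/dt₁ = 1.1692
distance = √((-3.5−-1.5)² + (-4−5)²) = 9.2195; v₂ = distance/dt₂ = 18.4391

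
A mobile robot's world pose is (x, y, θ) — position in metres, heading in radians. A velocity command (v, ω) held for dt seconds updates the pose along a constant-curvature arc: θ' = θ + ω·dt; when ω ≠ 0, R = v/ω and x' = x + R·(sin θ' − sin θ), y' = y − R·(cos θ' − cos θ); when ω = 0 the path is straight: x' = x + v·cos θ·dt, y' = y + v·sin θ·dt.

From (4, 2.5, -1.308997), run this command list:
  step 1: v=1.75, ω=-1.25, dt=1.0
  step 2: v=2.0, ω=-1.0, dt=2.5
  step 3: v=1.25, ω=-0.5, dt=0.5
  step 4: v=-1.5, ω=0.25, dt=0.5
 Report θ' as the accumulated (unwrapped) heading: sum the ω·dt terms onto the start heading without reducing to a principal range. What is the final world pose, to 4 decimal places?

step 1: θ'=-2.5590 (R=-1.4000) → pose (3.4180, 0.9686, -2.5590)
step 2: θ'=-5.0590 (R=-2.0000) → pose (0.4365, 3.3181, -5.0590)
step 3: θ'=-5.3090 (R=-2.5000) → pose (0.7197, 3.8734, -5.3090)
step 4: θ'=-5.1840 (R=-6.0000) → pose (0.3382, 3.2283, -5.1840)

(0.3382, 3.2283, -5.1840)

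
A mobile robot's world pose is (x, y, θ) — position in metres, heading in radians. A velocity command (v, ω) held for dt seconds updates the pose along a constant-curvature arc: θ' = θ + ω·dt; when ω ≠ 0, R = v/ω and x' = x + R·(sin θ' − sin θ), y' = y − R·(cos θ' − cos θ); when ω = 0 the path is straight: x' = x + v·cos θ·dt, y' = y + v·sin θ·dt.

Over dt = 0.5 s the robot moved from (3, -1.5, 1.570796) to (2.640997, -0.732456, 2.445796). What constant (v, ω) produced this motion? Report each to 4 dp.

v = 1.7500, ω = 1.7500

Δθ = 2.445796 − 1.570796 = 0.875000
ω = Δθ/dt = 0.875000/0.5 = 1.7500
R = −Δy/(cos θ' − cos θ) = 1.0000
v = R·ω = 1.0000·1.7500 = 1.7500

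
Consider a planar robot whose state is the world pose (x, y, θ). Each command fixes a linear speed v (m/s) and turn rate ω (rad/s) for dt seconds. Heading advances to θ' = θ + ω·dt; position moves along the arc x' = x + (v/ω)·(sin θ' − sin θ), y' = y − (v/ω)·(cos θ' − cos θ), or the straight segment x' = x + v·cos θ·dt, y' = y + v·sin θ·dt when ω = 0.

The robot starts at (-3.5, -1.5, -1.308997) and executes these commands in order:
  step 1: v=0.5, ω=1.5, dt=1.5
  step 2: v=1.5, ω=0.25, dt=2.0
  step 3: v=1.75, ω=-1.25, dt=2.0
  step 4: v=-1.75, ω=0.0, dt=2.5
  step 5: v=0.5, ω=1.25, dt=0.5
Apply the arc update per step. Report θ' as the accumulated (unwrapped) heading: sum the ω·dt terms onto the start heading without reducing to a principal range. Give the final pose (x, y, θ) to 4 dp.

step 1: θ'=0.9410 (R=0.3333) → pose (-2.9086, -1.6101, 0.9410)
step 2: θ'=1.4410 (R=6.0000) → pose (-1.8080, 1.1472, 1.4410)
step 3: θ'=-1.0590 (R=-1.4000) → pose (0.8008, 1.6517, -1.0590)
step 4: θ'=-1.0590 (straight) → pose (-1.3418, 5.4661, -1.0590)
step 5: θ'=-0.4340 (R=0.4000) → pose (-1.1613, 5.2991, -0.4340)

(-1.1613, 5.2991, -0.4340)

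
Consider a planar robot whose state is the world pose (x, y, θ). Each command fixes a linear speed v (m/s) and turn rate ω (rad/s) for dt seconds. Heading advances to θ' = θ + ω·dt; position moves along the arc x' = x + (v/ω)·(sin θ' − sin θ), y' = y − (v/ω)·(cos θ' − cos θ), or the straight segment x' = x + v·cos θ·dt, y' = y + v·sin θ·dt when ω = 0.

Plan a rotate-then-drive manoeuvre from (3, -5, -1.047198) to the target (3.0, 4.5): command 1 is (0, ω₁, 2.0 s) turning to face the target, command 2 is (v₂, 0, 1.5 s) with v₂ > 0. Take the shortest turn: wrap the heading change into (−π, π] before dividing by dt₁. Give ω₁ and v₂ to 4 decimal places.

heading to target = atan2(4.5−-5, 3−3) = 1.5708
Δθ = wrap(1.5708 − -1.0472) = 2.6180; ω₁ = Δθ/dt₁ = 1.3090
distance = √((3−3)² + (4.5−-5)²) = 9.5000; v₂ = distance/dt₂ = 6.3333

ω₁ = 1.3090, v₂ = 6.3333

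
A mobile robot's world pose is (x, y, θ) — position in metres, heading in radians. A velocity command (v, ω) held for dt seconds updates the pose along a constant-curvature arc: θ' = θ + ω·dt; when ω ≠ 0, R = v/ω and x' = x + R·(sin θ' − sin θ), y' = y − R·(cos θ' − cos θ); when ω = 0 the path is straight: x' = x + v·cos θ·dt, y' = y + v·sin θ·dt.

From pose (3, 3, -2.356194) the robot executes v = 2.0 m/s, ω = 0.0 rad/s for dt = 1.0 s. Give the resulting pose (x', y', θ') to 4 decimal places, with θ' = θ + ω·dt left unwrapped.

θ' = -2.3562 + 0.0·1.0 = -2.3562
ω = 0 → straight: x' = 3 + 2.0·cos(-2.3562)·1.0 = 1.5858
y' = 3 + 2.0·sin(-2.3562)·1.0 = 1.5858

(1.5858, 1.5858, -2.3562)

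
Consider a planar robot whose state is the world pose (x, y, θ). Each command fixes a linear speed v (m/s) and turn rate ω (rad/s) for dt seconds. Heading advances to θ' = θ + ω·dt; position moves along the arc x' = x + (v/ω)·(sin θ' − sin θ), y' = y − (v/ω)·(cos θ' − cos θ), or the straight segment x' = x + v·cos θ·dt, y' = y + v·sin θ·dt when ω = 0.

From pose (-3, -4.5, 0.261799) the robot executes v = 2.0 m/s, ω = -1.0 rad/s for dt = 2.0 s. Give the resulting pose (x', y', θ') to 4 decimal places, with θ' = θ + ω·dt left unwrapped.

(-0.5103, -6.7651, -1.7382)

θ' = 0.2618 + -1.0·2.0 = -1.7382
R = v/ω = 2.0/-1.0 = -2.0000
x' = -3 + -2.0000·(sin -1.7382 − sin 0.2618) = -0.5103
y' = -4.5 − -2.0000·(cos -1.7382 − cos 0.2618) = -6.7651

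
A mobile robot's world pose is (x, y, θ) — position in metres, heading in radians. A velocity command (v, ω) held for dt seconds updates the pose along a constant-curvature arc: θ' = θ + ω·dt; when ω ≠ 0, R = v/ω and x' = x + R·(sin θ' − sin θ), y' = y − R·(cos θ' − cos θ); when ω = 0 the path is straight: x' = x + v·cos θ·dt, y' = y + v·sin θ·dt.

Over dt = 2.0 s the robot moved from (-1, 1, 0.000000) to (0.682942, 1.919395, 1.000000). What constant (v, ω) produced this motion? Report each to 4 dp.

Δθ = 1.000000 − 0.000000 = 1.000000
ω = Δθ/dt = 1.000000/2.0 = 0.5000
R = Δx/(sin θ' − sin θ) = 2.0000
v = R·ω = 2.0000·0.5000 = 1.0000

v = 1.0000, ω = 0.5000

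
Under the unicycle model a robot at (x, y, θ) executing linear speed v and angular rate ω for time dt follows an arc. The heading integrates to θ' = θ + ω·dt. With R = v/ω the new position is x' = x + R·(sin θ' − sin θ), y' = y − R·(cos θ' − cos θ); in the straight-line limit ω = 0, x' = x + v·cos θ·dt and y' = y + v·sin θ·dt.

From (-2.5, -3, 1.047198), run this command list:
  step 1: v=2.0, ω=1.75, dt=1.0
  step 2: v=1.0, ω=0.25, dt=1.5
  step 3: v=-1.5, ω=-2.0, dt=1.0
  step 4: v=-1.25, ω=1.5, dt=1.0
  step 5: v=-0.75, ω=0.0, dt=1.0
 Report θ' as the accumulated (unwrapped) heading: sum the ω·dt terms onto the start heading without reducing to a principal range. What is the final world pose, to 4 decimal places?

(-2.8027, -3.5665, 2.6722)

step 1: θ'=2.7972 (R=1.1429) → pose (-3.1039, -1.3528, 2.7972)
step 2: θ'=3.1722 (R=4.0000) → pose (-4.5768, -1.1198, 3.1722)
step 3: θ'=1.1722 (R=0.7500) → pose (-3.8626, -2.1606, 1.1722)
step 4: θ'=2.6722 (R=-0.8333) → pose (-3.4716, -3.2272, 2.6722)
step 5: θ'=2.6722 (straight) → pose (-2.8027, -3.5665, 2.6722)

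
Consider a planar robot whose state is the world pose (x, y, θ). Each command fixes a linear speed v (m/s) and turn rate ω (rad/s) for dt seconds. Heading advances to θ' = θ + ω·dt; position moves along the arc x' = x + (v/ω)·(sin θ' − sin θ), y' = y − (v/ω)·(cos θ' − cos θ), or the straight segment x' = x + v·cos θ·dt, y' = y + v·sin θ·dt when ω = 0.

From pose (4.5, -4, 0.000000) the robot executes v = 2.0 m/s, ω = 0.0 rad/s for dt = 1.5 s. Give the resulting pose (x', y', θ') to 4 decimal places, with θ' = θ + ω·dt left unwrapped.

(7.5000, -4.0000, 0.0000)

θ' = 0.0000 + 0.0·1.5 = 0.0000
ω = 0 → straight: x' = 4.5 + 2.0·cos(0.0000)·1.5 = 7.5000
y' = -4 + 2.0·sin(0.0000)·1.5 = -4.0000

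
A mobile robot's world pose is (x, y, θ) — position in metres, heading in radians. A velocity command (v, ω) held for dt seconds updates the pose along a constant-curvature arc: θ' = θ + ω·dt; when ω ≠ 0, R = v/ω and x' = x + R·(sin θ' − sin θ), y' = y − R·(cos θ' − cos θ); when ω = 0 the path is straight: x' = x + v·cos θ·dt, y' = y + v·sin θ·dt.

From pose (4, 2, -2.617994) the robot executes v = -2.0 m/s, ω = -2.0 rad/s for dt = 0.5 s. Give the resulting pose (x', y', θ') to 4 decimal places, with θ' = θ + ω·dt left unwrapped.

θ' = -2.6180 + -2.0·0.5 = -3.6180
R = v/ω = -2.0/-2.0 = 1.0000
x' = 4 + 1.0000·(sin -3.6180 − sin -2.6180) = 4.9586
y' = 2 − 1.0000·(cos -3.6180 − cos -2.6180) = 2.0226

(4.9586, 2.0226, -3.6180)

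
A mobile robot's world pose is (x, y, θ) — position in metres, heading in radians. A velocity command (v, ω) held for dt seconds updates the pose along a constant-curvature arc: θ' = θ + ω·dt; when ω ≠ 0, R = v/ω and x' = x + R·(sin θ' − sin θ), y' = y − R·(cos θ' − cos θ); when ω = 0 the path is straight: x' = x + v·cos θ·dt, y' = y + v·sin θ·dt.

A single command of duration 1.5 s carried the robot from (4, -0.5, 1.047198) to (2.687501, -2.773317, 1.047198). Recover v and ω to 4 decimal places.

Δθ = 1.047198 − 1.047198 = 0.000000
ω = Δθ/dt = 0.000000/1.5 = 0.0000
ω = 0 → v = (Δx·cos θ + Δy·sin θ)/dt = -1.7500

v = -1.7500, ω = 0.0000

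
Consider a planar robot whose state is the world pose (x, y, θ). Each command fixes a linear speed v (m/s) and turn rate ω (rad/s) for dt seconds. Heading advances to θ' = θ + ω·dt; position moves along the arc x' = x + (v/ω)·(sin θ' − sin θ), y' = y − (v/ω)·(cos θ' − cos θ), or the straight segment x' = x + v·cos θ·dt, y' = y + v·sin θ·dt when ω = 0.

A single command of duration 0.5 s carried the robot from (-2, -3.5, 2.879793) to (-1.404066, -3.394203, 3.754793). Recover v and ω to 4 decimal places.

v = -1.2500, ω = 1.7500

Δθ = 3.754793 − 2.879793 = 0.875000
ω = Δθ/dt = 0.875000/0.5 = 1.7500
R = Δx/(sin θ' − sin θ) = -0.7143
v = R·ω = -0.7143·1.7500 = -1.2500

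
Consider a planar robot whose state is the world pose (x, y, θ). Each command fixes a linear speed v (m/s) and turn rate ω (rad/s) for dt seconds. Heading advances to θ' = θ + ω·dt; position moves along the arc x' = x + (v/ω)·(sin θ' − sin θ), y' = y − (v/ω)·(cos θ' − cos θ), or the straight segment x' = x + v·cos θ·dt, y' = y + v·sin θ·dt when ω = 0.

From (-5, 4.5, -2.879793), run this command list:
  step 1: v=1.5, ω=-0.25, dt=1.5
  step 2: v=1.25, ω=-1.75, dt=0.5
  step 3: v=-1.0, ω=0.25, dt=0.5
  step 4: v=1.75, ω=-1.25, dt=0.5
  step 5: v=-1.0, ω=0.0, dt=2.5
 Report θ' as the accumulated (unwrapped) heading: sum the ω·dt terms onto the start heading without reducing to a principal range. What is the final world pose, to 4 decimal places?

(-7.5711, 2.5544, -4.6298)

step 1: θ'=-3.2548 (R=-6.0000) → pose (-7.2307, 4.3340, -3.2548)
step 2: θ'=-4.1298 (R=-0.7143) → pose (-7.7464, 4.6507, -4.1298)
step 3: θ'=-4.0048 (R=-4.0000) → pose (-7.4460, 4.2514, -4.0048)
step 4: θ'=-4.6298 (R=-1.4000) → pose (-7.7773, 5.0459, -4.6298)
step 5: θ'=-4.6298 (straight) → pose (-7.5711, 2.5544, -4.6298)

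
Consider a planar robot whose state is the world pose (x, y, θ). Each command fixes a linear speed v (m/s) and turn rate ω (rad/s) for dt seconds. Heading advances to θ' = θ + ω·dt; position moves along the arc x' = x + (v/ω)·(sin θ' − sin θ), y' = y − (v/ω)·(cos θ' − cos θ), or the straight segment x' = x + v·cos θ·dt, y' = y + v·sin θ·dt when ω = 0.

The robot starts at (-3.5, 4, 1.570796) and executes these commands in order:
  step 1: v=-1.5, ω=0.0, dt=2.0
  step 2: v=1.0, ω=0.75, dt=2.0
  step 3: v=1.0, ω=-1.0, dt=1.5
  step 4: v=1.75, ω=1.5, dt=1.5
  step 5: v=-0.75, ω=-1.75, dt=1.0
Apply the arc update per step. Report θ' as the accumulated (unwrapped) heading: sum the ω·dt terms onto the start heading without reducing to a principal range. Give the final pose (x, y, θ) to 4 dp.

step 1: θ'=1.5708 (straight) → pose (-3.5000, 1.0000, 1.5708)
step 2: θ'=3.0708 (R=1.3333) → pose (-4.7390, 2.3300, 3.0708)
step 3: θ'=1.5708 (R=-1.0000) → pose (-5.6683, 3.3275, 1.5708)
step 4: θ'=3.8208 (R=1.1667) → pose (-7.5678, 4.2352, 3.8208)
step 5: θ'=2.0708 (R=0.4286) → pose (-6.9225, 4.1072, 2.0708)

(-6.9225, 4.1072, 2.0708)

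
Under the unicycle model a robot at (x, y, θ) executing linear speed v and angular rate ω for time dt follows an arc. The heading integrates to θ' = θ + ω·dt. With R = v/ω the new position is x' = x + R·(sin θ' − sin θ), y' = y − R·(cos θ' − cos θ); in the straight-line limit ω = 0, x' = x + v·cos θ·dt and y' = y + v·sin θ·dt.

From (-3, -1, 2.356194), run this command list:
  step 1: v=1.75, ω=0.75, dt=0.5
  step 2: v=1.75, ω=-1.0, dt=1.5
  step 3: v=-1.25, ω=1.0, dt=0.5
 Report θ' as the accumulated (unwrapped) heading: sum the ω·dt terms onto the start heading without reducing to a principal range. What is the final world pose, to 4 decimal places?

step 1: θ'=2.7312 (R=2.3333) → pose (-3.7190, -0.5103, 2.7312)
step 2: θ'=1.2312 (R=-1.7500) → pose (-4.6708, 1.6773, 1.2312)
step 3: θ'=1.7312 (R=-1.2500) → pose (-4.7262, 1.0613, 1.7312)

(-4.7262, 1.0613, 1.7312)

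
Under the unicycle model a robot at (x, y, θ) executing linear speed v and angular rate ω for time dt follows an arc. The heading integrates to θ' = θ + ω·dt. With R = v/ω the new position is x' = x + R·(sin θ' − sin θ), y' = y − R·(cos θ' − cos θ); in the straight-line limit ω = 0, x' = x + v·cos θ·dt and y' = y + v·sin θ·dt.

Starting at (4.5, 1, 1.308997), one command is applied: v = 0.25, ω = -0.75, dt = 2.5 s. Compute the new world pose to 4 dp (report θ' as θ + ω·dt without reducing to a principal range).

θ' = 1.3090 + -0.75·2.5 = -0.5660
R = v/ω = 0.25/-0.75 = -0.3333
x' = 4.5 + -0.3333·(sin -0.5660 − sin 1.3090) = 5.0007
y' = 1 − -0.3333·(cos -0.5660 − cos 1.3090) = 1.1951

(5.0007, 1.1951, -0.5660)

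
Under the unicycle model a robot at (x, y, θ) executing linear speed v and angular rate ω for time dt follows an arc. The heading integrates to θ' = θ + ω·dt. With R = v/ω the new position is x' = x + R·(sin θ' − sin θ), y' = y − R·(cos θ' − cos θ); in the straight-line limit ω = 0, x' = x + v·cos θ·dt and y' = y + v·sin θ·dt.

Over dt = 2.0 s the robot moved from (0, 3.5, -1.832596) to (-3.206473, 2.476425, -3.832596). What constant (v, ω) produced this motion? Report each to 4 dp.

Δθ = -3.832596 − -1.832596 = -2.000000
ω = Δθ/dt = -2.000000/2.0 = -1.0000
R = Δx/(sin θ' − sin θ) = -2.0000
v = R·ω = -2.0000·-1.0000 = 2.0000

v = 2.0000, ω = -1.0000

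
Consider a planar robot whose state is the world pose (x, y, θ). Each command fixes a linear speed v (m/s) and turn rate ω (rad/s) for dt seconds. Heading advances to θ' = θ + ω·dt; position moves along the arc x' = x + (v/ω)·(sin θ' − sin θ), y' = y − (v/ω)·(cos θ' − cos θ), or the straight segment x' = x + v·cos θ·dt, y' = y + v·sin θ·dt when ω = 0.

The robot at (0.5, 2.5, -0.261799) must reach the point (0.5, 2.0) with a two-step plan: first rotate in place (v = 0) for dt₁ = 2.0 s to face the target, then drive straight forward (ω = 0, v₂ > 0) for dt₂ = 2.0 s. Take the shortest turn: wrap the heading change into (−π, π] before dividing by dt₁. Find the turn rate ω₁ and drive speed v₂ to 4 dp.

heading to target = atan2(2−2.5, 0.5−0.5) = -1.5708
Δθ = wrap(-1.5708 − -0.2618) = -1.3090; ω₁ = Δθ/dt₁ = -0.6545
distance = √((0.5−0.5)² + (2−2.5)²) = 0.5000; v₂ = distance/dt₂ = 0.2500

ω₁ = -0.6545, v₂ = 0.2500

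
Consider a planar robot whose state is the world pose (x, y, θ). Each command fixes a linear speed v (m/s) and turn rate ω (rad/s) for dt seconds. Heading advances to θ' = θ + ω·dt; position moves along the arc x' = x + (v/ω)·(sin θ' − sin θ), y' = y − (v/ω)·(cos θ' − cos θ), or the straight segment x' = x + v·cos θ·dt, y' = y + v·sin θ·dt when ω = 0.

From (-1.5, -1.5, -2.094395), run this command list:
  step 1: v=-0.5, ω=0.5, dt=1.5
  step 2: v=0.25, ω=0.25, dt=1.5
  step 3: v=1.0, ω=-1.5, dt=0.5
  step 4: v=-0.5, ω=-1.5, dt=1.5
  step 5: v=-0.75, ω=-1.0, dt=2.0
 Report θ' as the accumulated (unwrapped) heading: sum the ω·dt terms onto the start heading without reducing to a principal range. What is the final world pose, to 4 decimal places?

step 1: θ'=-1.3444 (R=-1.0000) → pose (-1.3915, -0.7755, -1.3444)
step 2: θ'=-0.9694 (R=1.0000) → pose (-1.2416, -1.1169, -0.9694)
step 3: θ'=-1.7194 (R=-0.6667) → pose (-1.1320, -1.5928, -1.7194)
step 4: θ'=-3.9694 (R=0.3333) → pose (-0.5568, -1.4166, -3.9694)
step 5: θ'=-5.9694 (R=0.7500) → pose (-0.8777, -2.6374, -5.9694)

(-0.8777, -2.6374, -5.9694)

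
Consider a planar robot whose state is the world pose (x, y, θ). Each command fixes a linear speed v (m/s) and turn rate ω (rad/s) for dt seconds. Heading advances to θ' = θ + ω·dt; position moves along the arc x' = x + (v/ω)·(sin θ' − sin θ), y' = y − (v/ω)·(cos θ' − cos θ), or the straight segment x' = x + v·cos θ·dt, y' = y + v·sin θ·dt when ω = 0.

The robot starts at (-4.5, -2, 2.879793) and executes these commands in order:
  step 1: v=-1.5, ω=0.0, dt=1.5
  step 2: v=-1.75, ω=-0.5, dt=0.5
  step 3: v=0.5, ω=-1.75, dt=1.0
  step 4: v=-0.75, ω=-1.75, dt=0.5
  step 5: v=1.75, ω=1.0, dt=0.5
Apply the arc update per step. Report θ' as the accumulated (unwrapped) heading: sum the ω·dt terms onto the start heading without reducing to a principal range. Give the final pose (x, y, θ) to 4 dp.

step 1: θ'=2.8798 (straight) → pose (-2.3267, -2.5823, 2.8798)
step 2: θ'=2.6298 (R=3.5000) → pose (-1.5184, -2.9116, 2.6298)
step 3: θ'=0.8798 (R=-0.2857) → pose (-1.5987, -2.4804, 0.8798)
step 4: θ'=0.0048 (R=0.4286) → pose (-1.9269, -2.6358, 0.0048)
step 5: θ'=0.5048 (R=1.7500) → pose (-1.0889, -2.4175, 0.5048)

(-1.0889, -2.4175, 0.5048)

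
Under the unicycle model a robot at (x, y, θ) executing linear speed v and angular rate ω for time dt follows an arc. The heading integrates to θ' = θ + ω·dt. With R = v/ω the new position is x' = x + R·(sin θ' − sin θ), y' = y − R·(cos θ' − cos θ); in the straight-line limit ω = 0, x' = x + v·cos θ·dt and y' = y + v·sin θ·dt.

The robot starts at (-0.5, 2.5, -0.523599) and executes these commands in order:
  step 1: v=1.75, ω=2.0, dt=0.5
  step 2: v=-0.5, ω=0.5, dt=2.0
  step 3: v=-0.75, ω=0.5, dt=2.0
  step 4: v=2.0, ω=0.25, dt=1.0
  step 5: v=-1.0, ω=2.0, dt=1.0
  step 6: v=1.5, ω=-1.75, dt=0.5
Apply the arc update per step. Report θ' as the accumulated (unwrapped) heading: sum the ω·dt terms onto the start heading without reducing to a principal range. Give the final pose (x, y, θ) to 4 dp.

(-0.9383, 1.1925, 3.8514)

step 1: θ'=0.4764 (R=0.8750) → pose (0.3388, 2.4802, 0.4764)
step 2: θ'=1.4764 (R=-1.0000) → pose (-0.1982, 1.6858, 1.4764)
step 3: θ'=2.4764 (R=-1.5000) → pose (0.3693, 0.3642, 2.4764)
step 4: θ'=2.7264 (R=8.0000) → pose (-1.3415, 1.3902, 2.7264)
step 5: θ'=4.7264 (R=-0.5000) → pose (-0.6398, 1.8547, 4.7264)
step 6: θ'=3.8514 (R=-0.8571) → pose (-0.9383, 1.1925, 3.8514)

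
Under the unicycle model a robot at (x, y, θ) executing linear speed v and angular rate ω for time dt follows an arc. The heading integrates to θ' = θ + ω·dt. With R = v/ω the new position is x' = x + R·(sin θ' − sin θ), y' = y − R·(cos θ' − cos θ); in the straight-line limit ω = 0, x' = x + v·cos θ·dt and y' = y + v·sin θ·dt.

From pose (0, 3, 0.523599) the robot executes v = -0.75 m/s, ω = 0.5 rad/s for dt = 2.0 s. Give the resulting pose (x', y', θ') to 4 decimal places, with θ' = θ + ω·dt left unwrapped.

(-0.7483, 1.7717, 1.5236)

θ' = 0.5236 + 0.5·2.0 = 1.5236
R = v/ω = -0.75/0.5 = -1.5000
x' = 0 + -1.5000·(sin 1.5236 − sin 0.5236) = -0.7483
y' = 3 − -1.5000·(cos 1.5236 − cos 0.5236) = 1.7717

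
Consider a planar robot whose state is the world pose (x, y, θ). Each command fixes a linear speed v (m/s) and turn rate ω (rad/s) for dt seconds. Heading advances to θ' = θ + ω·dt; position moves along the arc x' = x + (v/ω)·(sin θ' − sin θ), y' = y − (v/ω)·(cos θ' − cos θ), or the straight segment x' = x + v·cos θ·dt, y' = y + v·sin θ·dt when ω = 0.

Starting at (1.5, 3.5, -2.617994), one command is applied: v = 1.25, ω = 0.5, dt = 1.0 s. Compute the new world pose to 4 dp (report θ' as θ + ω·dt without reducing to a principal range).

(0.6150, 2.6357, -2.1180)

θ' = -2.6180 + 0.5·1.0 = -2.1180
R = v/ω = 1.25/0.5 = 2.5000
x' = 1.5 + 2.5000·(sin -2.1180 − sin -2.6180) = 0.6150
y' = 3.5 − 2.5000·(cos -2.1180 − cos -2.6180) = 2.6357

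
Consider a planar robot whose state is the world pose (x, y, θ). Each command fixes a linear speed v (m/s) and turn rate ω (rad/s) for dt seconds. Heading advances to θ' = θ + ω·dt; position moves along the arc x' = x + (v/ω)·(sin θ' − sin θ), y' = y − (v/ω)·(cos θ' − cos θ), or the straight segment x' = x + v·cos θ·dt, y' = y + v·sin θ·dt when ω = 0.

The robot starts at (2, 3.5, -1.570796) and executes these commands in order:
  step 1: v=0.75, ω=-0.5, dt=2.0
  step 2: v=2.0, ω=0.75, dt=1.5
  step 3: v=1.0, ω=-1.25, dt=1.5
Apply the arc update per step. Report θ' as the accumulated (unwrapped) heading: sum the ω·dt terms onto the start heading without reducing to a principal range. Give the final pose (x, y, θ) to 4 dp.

(-0.8310, -1.2255, -3.3208)

step 1: θ'=-2.5708 (R=-1.5000) → pose (1.3105, 2.2378, -2.5708)
step 2: θ'=-1.4458 (R=2.6667) → pose (0.1054, -0.3386, -1.4458)
step 3: θ'=-3.3208 (R=-0.8000) → pose (-0.8310, -1.2255, -3.3208)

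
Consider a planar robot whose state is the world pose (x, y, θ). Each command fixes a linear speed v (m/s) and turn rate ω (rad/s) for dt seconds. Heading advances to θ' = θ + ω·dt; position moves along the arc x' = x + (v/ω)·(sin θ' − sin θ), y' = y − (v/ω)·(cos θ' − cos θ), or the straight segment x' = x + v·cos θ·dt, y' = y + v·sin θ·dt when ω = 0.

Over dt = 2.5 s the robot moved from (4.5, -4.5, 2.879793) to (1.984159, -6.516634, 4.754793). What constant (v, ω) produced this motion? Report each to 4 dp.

v = 1.5000, ω = 0.7500

Δθ = 4.754793 − 2.879793 = 1.875000
ω = Δθ/dt = 1.875000/2.5 = 0.7500
R = Δx/(sin θ' − sin θ) = 2.0000
v = R·ω = 2.0000·0.7500 = 1.5000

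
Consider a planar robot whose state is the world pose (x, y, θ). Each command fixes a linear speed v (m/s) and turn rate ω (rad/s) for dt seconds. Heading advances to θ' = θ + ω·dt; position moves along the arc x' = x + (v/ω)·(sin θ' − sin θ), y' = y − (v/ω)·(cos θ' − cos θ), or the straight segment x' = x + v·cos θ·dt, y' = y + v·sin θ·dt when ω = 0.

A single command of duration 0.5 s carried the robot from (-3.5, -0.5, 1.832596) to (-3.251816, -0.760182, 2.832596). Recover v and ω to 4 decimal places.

v = -0.7500, ω = 2.0000

Δθ = 2.832596 − 1.832596 = 1.000000
ω = Δθ/dt = 1.000000/0.5 = 2.0000
R = −Δy/(cos θ' − cos θ) = -0.3750
v = R·ω = -0.3750·2.0000 = -0.7500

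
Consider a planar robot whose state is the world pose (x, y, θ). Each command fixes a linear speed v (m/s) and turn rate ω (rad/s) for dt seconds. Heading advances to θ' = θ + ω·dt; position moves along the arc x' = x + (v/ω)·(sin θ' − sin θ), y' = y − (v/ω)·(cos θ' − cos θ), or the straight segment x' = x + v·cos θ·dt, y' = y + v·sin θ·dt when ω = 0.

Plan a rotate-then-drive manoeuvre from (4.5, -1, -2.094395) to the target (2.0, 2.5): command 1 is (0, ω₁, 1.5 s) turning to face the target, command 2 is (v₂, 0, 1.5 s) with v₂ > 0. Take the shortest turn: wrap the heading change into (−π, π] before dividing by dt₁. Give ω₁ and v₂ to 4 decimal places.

ω₁ = -1.3318, v₂ = 2.8674

heading to target = atan2(2.5−-1, 2−4.5) = 2.1910
Δθ = wrap(2.1910 − -2.0944) = -1.9977; ω₁ = Δθ/dt₁ = -1.3318
distance = √((2−4.5)² + (2.5−-1)²) = 4.3012; v₂ = distance/dt₂ = 2.8674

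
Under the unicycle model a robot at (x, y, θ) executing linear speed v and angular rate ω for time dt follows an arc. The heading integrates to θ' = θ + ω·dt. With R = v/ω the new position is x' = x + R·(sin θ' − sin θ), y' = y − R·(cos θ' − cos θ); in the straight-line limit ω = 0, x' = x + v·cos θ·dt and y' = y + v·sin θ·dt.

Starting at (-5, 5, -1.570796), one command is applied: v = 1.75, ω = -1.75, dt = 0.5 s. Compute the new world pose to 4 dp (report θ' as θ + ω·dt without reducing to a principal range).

θ' = -1.5708 + -1.75·0.5 = -2.4458
R = v/ω = 1.75/-1.75 = -1.0000
x' = -5 + -1.0000·(sin -2.4458 − sin -1.5708) = -5.3590
y' = 5 − -1.0000·(cos -2.4458 − cos -1.5708) = 4.2325

(-5.3590, 4.2325, -2.4458)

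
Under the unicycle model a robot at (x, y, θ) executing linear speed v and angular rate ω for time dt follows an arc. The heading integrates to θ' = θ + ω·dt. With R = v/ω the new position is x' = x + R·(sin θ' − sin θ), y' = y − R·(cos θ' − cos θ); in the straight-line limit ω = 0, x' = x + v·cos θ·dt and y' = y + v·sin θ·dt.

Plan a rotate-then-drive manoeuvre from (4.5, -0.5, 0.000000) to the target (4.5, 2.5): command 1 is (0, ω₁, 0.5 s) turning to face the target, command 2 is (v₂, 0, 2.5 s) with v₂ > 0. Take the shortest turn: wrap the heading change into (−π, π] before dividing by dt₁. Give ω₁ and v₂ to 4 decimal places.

heading to target = atan2(2.5−-0.5, 4.5−4.5) = 1.5708
Δθ = wrap(1.5708 − 0.0000) = 1.5708; ω₁ = Δθ/dt₁ = 3.1416
distance = √((4.5−4.5)² + (2.5−-0.5)²) = 3.0000; v₂ = distance/dt₂ = 1.2000

ω₁ = 3.1416, v₂ = 1.2000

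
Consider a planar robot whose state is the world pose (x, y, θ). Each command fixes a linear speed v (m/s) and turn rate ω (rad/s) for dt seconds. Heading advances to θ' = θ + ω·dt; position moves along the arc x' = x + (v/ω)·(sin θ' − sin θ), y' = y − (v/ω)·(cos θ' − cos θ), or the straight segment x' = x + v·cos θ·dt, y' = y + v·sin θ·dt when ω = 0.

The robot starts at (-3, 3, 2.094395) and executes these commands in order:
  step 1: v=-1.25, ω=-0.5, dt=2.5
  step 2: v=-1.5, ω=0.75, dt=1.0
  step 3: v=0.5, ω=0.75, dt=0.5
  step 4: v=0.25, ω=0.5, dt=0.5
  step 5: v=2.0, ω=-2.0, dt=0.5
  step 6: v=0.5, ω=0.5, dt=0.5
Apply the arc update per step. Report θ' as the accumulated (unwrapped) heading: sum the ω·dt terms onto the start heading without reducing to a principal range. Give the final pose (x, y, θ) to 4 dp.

step 1: θ'=0.8444 (R=2.5000) → pose (-3.2961, 0.0895, 0.8444)
step 2: θ'=1.5944 (R=-2.0000) → pose (-3.8004, -1.2860, 1.5944)
step 3: θ'=1.9694 (R=0.6667) → pose (-3.8525, -1.0430, 1.9694)
step 4: θ'=2.2194 (R=0.5000) → pose (-3.9149, -0.9350, 2.2194)
step 5: θ'=1.2194 (R=-1.0000) → pose (-4.0568, 0.0133, 1.2194)
step 6: θ'=1.4694 (R=1.0000) → pose (-4.0008, 0.2562, 1.4694)

(-4.0008, 0.2562, 1.4694)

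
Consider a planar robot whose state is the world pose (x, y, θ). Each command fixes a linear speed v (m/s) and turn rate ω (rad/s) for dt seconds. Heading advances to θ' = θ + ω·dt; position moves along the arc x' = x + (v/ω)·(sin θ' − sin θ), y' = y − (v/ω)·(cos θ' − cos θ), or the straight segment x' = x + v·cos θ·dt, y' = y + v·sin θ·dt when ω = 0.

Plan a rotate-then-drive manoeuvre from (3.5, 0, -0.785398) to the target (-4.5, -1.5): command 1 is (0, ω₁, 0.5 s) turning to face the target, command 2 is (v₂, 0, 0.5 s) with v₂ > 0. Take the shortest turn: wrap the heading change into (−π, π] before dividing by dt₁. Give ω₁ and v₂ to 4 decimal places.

ω₁ = -4.3417, v₂ = 16.2788

heading to target = atan2(-1.5−0, -4.5−3.5) = -2.9562
Δθ = wrap(-2.9562 − -0.7854) = -2.1708; ω₁ = Δθ/dt₁ = -4.3417
distance = √((-4.5−3.5)² + (-1.5−0)²) = 8.1394; v₂ = distance/dt₂ = 16.2788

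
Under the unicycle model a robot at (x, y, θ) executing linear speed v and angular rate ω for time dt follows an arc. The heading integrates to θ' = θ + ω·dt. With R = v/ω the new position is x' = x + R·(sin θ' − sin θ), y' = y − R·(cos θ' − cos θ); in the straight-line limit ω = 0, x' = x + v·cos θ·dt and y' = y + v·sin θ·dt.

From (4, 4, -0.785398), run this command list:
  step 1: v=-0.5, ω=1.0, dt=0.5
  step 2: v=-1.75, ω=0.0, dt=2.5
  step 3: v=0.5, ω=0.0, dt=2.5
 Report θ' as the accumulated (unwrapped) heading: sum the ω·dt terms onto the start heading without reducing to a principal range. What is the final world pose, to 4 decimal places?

step 1: θ'=-0.2854 (R=-0.5000) → pose (3.7872, 4.1262, -0.2854)
step 2: θ'=-0.2854 (straight) → pose (-0.4108, 5.3580, -0.2854)
step 3: θ'=-0.2854 (straight) → pose (0.7886, 5.0060, -0.2854)

(0.7886, 5.0060, -0.2854)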